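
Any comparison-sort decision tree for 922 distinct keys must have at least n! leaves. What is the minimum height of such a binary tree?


A binary decision tree of height h has at most 2^h leaves and needs at least n! of them, so h >= ceil(log2(n!)).
922! is far too large to multiply out, so use Stirling's series:
  ln(n!) ~ n ln n - n + (1/2) ln(2 pi n) + 1/(12n)  (error below 1/(360 n^3), negligible here)
  ln(922) = 6.8265452
  n ln n = 922 * 6.8265452 = 6294.0747
  (1/2) ln(2 pi * 922) = (1/2) ln(5793.0969) = 4.3322
  1/(12*922) = 0.0001
  ln(922!) ~ 6294.0747 - 922 + 4.3322 + 0.0001 = 5376.4070
Convert to base 2: log2(922!) = 5376.4070 / ln 2 = 5376.4070 / 0.69314718 = 7756.5157
ceil(7756.5157) = 7757


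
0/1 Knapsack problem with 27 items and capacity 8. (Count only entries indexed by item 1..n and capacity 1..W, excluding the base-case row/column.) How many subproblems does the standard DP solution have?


The DP table is indexed by (item, capacity).
Rows: 27 items
Columns: 8 capacity values (1 to W)
Total subproblems = 27 * 8 = 216


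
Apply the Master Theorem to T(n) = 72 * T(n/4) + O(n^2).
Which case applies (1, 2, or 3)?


The Master Theorem: T(n) = a*T(n/b) + O(n^c)
  a = 72, b = 4, c = 2
log_b(a) = log_4(72) ~ 3.085
Compare b^c with a: 4^2 = 16 < 72, so c < log_b(a).
Since c < log_b(a), Case 1 applies.
T(n) = O(n^(log_4 72)) ~ O(n^3.085)
Master Theorem case = 1


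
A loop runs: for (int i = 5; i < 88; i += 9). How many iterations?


Loop starts at i = 5, increments by 9, stops when i >= 88.
Number of iterations = ceil((88 - 5) / 9)
= ceil(83 / 9)
= 10


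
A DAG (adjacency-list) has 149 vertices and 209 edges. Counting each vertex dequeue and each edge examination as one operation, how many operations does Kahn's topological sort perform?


V = 149 (vertex processing)
E = 209 (edge processing)
V + E = 149 + 209 = 358


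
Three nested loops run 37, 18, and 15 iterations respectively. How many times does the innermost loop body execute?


Loop 1 (outermost): 37 iterations
Loop 2 (middle): 18 iterations per outer
Loop 3 (innermost): 15 iterations per middle
Total = 37 * 18 * 15 = 9990


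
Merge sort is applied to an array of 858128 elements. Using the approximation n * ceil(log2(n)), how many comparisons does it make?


Merge sort divides the array into halves recursively.
Number of levels = ceil(log2(858128)) = 20
At each level, approximately n = 858128 comparisons are needed for merging.
Total comparisons ~ n * ceil(log2(n)) = 858128 * 20 = 17162560


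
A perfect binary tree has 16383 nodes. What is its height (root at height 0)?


For a perfect binary tree of height h: n = 2^(h+1) - 1, so h = log2(n+1) - 1.
  n + 1 = 16384 = 2^14
  log2(16384) = 14
  height = 14 - 1 = 13


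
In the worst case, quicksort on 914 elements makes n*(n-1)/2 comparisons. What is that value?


Sum of comparisons per partition:
913 + 912 + ... + 1 + 0
= 914 * (914 - 1) / 2
= 914 * 913 / 2
= 417241


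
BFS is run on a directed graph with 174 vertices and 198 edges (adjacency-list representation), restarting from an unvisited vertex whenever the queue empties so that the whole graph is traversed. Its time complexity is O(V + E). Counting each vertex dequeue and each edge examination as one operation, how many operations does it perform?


A full BFS traversal dequeues each vertex exactly once and examines each directed edge exactly once.
V = 174 (vertex processing cost)
E = 198 (edge examination cost)
Total operations proportional to V + E = 174 + 198 = 372


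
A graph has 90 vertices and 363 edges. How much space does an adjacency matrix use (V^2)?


Adjacency matrix: V x V grid of entries
Space = V^2 = 90^2 = 90 * 90 = 8100


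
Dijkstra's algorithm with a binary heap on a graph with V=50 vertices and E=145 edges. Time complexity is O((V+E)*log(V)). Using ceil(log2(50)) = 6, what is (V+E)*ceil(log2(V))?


Dijkstra with a binary heap: each vertex is extracted once, each edge may relax once.
Each heap operation costs O(log V).
V + E = 50 + 145 = 195
ceil(log2(50)) = 6 (since 2^5 = 32 < 50 <= 64 = 2^6)
Total heap work = (V+E) * ceil(log2(V)) = 195 * 6 = 1170


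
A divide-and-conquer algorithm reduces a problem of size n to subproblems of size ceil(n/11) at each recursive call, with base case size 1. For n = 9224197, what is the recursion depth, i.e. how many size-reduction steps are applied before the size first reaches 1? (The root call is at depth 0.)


Each step divides the size by 11 (rounding up); after k steps the size is ceil(n/11^k), which equals 1 exactly when 11^k >= n.
So the depth is the smallest k with 11^k >= 9224197, i.e. ceil(log_11(9224197)).
11^6 = 1771561 < 9224197 <= 19487171 = 11^7
Recursion depth = 7


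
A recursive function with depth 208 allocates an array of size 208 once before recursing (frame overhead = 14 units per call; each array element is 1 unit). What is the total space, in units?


Array allocation: 208 units (allocated once)
Stack frames: 208 deep * 14 per frame = 2912 units
Total = 208 + 2912 = 3120


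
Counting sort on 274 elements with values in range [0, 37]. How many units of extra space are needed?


Output array size: 274 (to store sorted result)
Count array size: 38 (one slot per possible value, range 0 to 37)
Total extra space = 274 + 38 = 312


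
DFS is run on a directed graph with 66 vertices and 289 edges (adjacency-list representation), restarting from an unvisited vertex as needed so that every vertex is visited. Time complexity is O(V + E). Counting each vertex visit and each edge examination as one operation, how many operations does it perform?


A full DFS traversal processes each vertex exactly once (push/pop on stack).
Each directed edge is examined once.
V = 66, E = 289
V + E = 355


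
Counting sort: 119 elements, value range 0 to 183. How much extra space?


n = 119 (output array)
k = 184 (count array for 184 distinct values)
Extra space = 119 + 184 = 303


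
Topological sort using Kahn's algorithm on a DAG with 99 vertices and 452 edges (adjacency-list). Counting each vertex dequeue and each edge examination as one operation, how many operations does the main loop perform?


Kahn's algorithm:
  1. Compute in-degrees: O(V + E)
  2. Process queue: each vertex dequeued once (O(V))
     each edge examined once (O(E))
Total = V + E = 99 + 452 = 551


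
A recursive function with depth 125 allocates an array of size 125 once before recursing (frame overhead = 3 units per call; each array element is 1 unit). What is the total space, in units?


Array allocation: 125 units (allocated once)
Stack frames: 125 deep * 3 per frame = 375 units
Total = 125 + 375 = 500


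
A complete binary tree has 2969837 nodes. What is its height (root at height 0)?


In a complete binary tree, level k holds nodes 2^k .. 2^(k+1)-1 (1-indexed).
Height = floor(log2(n)) = floor(log2(2969837)) = 21
Check: 2^21 = 2097152 <= 2969837 < 4194304 = 2^22


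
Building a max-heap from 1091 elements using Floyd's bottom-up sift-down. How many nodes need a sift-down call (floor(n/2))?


In a heap of 1091 elements (0-indexed array):
  Last element index: 1090
  Parent of last element: floor((1090 - 1) / 2) = 544
  Internal nodes: indices 0 to 544
  Count = floor(1091/2) = 545


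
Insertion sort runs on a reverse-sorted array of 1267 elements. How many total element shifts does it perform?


Sum of shifts = 1 + 2 + 3 + ... + 1266
= 1267 * 1266 / 2
= 1604022 / 2
= 802011


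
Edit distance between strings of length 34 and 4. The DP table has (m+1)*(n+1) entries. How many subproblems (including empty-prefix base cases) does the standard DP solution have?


The table includes base cases (empty prefixes).
Rows: (m+1) = 35
Columns: (n+1) = 5
Total = 35 * 5 = 175


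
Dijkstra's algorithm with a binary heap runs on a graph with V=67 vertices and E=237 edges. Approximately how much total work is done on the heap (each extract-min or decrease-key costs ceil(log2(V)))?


Dijkstra with a binary heap: each vertex is extracted once, each edge may relax once.
Each heap operation costs O(log V).
V + E = 67 + 237 = 304
ceil(log2(67)) = 7 (since 2^6 = 64 < 67 <= 128 = 2^7)
Total heap work = (V+E) * ceil(log2(V)) = 304 * 7 = 2128


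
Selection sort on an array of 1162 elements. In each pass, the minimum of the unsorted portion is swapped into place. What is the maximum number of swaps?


Selection sort performs one swap per pass:
  Pass 1: find min in positions 0 to 1161, swap with position 0
  Pass 2: find min in positions 1 to 1161, swap with position 1
  Pass 3: find min in positions 2 to 1161, swap with position 2
  Pass 4: find min in positions 3 to 1161, swap with position 3
  Pass 5: find min in positions 4 to 1161, swap with position 4
  ... (1156 more passes)
Total passes (and swaps) = n - 1 = 1162 - 1 = 1161


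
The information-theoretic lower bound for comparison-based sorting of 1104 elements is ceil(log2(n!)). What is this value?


A binary decision tree of height h has at most 2^h leaves and needs at least n! of them, so h >= ceil(log2(n!)).
1104! is far too large to multiply out, so use Stirling's series:
  ln(n!) ~ n ln n - n + (1/2) ln(2 pi n) + 1/(12n)  (error below 1/(360 n^3), negligible here)
  ln(1104) = 7.0066952
  n ln n = 1104 * 7.0066952 = 7735.3915
  (1/2) ln(2 pi * 1104) = (1/2) ln(6936.6366) = 4.4223
  1/(12*1104) = 0.0001
  ln(1104!) ~ 7735.3915 - 1104 + 4.4223 + 0.0001 = 6635.8139
Convert to base 2: log2(1104!) = 6635.8139 / ln 2 = 6635.8139 / 0.69314718 = 9573.4558
ceil(9573.4558) = 9574


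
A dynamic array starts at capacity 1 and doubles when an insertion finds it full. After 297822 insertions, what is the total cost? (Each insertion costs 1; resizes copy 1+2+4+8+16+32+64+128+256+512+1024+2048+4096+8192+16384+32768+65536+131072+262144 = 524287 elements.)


Insertion cost: 297822 (one per element)
Resizes occur just before inserting elements 2, 3, 5, 9, ...
Elements copied at each resize: 1 + 2 + 4 + 8 + 16 + 32 + 64 + 128 + 256 + 512 + 1024 + 2048 + 4096 + 8192 + 16384 + 32768 + 65536 + 131072 + 262144
Sum of copies = 524287 (geometric series: 2^k - 1)
Total = 297822 + 524287 = 822109


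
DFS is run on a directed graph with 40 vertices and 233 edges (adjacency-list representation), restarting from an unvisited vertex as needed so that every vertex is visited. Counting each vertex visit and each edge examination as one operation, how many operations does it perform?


A full DFS traversal processes each vertex exactly once (push/pop on stack).
Each directed edge is examined once.
V = 40, E = 233
V + E = 273


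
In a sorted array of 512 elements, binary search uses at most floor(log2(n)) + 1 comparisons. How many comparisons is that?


Halving sequence: 512 -> 256 -> 128 -> 64 -> 32 -> 16 -> 8 -> 4 -> 2 -> 1
Number of halvings = 9
Max comparisons = 9 + 1 = 10


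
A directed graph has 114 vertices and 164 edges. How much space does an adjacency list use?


Adjacency list: one list head per vertex + one entry per edge
Vertex heads: 114
Edge entries: 164
Total = 114 + 164 = 278


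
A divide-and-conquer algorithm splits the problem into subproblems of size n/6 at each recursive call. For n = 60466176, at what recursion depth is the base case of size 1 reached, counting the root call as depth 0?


At each depth, the problem size is divided by 6:
  Depth 0: problem size = 60466176
  Depth 1: problem size = 10077696
  Depth 2: problem size = 1679616
  Depth 3: problem size = 279936
  Depth 4: problem size = 46656
  Depth 5: problem size = 7776
  Depth 6: problem size = 1296
  Depth 7: problem size = 216
  Depth 8: problem size = 36
  Depth 9: problem size = 6
  Depth 10: problem size = 1 (base case)
The base case is reached at depth log_6(60466176) = 10 (the tree has 11 levels counting depth 0, but the depth asked for is 10).
Recursion depth = 10


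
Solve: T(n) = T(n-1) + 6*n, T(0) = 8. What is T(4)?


Expanding the recurrence:
T(4) = T(3) + 6*4
       = T(2) + 6*3 + 6*4
       ...
       = T(0) + 6*(1 + 2 + ... + 4)
       = 8 + 6 * 4*5/2
       = 8 + 6 * 10
       = 8 + 60 = 68


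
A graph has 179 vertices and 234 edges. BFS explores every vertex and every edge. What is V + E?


A full BFS traversal dequeues each vertex once and examines each edge once.
Vertex visits: 179
Edge visits: 234
V + E = 179 + 234 = 413


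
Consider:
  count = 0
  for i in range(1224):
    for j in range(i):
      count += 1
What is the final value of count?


For each i, the inner loop runs i times:
  i=0: inner runs 0 times
  i=1: inner runs 1 time
  i=2: inner runs 2 times
  i=3: inner runs 3 times
  i=4: inner runs 4 times
  i=5: inner runs 5 times
  i=6: inner runs 6 times
  i=7: inner runs 7 times
  ...
Total = 0 + 1 + 2 + ... + 1223 = 1224*(1224-1)/2 = 748476


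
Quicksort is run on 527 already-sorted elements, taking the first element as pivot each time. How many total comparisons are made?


Sum of comparisons per partition:
526 + 525 + ... + 1 + 0
= 527 * (527 - 1) / 2
= 527 * 526 / 2
= 138601


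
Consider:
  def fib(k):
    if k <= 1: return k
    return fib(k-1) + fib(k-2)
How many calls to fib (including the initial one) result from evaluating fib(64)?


Let C(m) = total calls to evaluate fib(m). Then C(0)=C(1)=1, and
C(m) = 1 + C(m-1) + C(m-2) for m >= 2.
Build the table (each entry = 1 + previous two):
  C(0) = 1
  C(1) = 1
  C(2) = 1 + 1 + 1 = 3
  C(3) = 1 + 3 + 1 = 5
  C(4) = 1 + 5 + 3 = 9
  C(5) = 1 + 9 + 5 = 15
  C(6) = 1 + 15 + 9 = 25
  C(7) = 1 + 25 + 15 = 41
  C(8) = 1 + 41 + 25 = 67
  C(9) = 1 + 67 + 41 = 109
  C(10) = 1 + 109 + 67 = 177
  C(11) = 1 + 177 + 109 = 287
  C(12) = 1 + 287 + 177 = 465
  C(13) = 1 + 465 + 287 = 753
  C(14) = 1 + 753 + 465 = 1219
  C(15) = 1 + 1219 + 753 = 1973
  C(16) = 1 + 1973 + 1219 = 3193
  C(17) = 1 + 3193 + 1973 = 5167
  C(18) = 1 + 5167 + 3193 = 8361
  C(19) = 1 + 8361 + 5167 = 13529
  C(20) = 1 + 13529 + 8361 = 21891
  C(21) = 1 + 21891 + 13529 = 35421
  C(22) = 1 + 35421 + 21891 = 57313
  C(23) = 1 + 57313 + 35421 = 92735
  C(24) = 1 + 92735 + 57313 = 150049
  C(25) = 1 + 150049 + 92735 = 242785
  C(26) = 1 + 242785 + 150049 = 392835
  C(27) = 1 + 392835 + 242785 = 635621
  C(28) = 1 + 635621 + 392835 = 1028457
  C(29) = 1 + 1028457 + 635621 = 1664079
  C(30) = 1 + 1664079 + 1028457 = 2692537
  C(31) = 1 + 2692537 + 1664079 = 4356617
  C(32) = 1 + 4356617 + 2692537 = 7049155
  C(33) = 1 + 7049155 + 4356617 = 11405773
  C(34) = 1 + 11405773 + 7049155 = 18454929
  C(35) = 1 + 18454929 + 11405773 = 29860703
  C(36) = 1 + 29860703 + 18454929 = 48315633
  C(37) = 1 + 48315633 + 29860703 = 78176337
  C(38) = 1 + 78176337 + 48315633 = 126491971
  C(39) = 1 + 126491971 + 78176337 = 204668309
  C(40) = 1 + 204668309 + 126491971 = 331160281
  C(41) = 1 + 331160281 + 204668309 = 535828591
  C(42) = 1 + 535828591 + 331160281 = 866988873
  C(43) = 1 + 866988873 + 535828591 = 1402817465
  C(44) = 1 + 1402817465 + 866988873 = 2269806339
  C(45) = 1 + 2269806339 + 1402817465 = 3672623805
  C(46) = 1 + 3672623805 + 2269806339 = 5942430145
  C(47) = 1 + 5942430145 + 3672623805 = 9615053951
  C(48) = 1 + 9615053951 + 5942430145 = 15557484097
  C(49) = 1 + 15557484097 + 9615053951 = 25172538049
  C(50) = 1 + 25172538049 + 15557484097 = 40730022147
  C(51) = 1 + 40730022147 + 25172538049 = 65902560197
  C(52) = 1 + 65902560197 + 40730022147 = 106632582345
  C(53) = 1 + 106632582345 + 65902560197 = 172535142543
  C(54) = 1 + 172535142543 + 106632582345 = 279167724889
  C(55) = 1 + 279167724889 + 172535142543 = 451702867433
  C(56) = 1 + 451702867433 + 279167724889 = 730870592323
  C(57) = 1 + 730870592323 + 451702867433 = 1182573459757
  C(58) = 1 + 1182573459757 + 730870592323 = 1913444052081
  C(59) = 1 + 1913444052081 + 1182573459757 = 3096017511839
  C(60) = 1 + 3096017511839 + 1913444052081 = 5009461563921
  C(61) = 1 + 5009461563921 + 3096017511839 = 8105479075761
  C(62) = 1 + 8105479075761 + 5009461563921 = 13114940639683
  C(63) = 1 + 13114940639683 + 8105479075761 = 21220419715445
  C(64) = 1 + 21220419715445 + 13114940639683 = 34335360355129
Total calls for fib(64) = 34335360355129


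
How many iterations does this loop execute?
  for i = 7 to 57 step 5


The loop variable i takes values starting at 7 and increments by 5 each iteration.
Sequence: i = 7, 12, 17, 22, 27, 32, 37, 42, 47, ...
The upper bound 57 is inclusive, so the count is floor((last - first) / step) + 1:
floor((57 - 7) / 5) + 1 = floor(50/5) + 1 = 10 + 1 = 11


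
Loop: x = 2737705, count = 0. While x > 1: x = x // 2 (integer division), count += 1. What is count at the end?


The variable x halves each step:
x = 2737705 -> 1368852 -> 684426 -> 342213 -> 171106 -> 85553 -> 42776 -> 21388 -> 10694 -> 5347 -> 2673 -> 1336 -> 668 -> 334 -> 167 -> 83 -> 41 -> 20 -> 10 -> 5 -> 2 -> 1
Number of halvings = floor(log2(2737705)) = 21


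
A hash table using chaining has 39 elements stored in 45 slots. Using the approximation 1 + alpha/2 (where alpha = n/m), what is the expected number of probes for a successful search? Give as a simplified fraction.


Load factor alpha = n/m = 39/45
Expected probes = 1 + alpha/2 = 1 + 39/(2*45)
= 1 + 39/90
= 90/90 + 39/90
= 129/90
Simplify: 43/30


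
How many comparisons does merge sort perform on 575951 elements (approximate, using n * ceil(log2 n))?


Recursion depth: ceil(log2(575951)) = 20
Each recursion level merges n = 575951 elements
Total = 575951 * 20 = 11519020


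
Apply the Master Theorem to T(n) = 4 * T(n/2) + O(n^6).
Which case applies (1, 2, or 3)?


The Master Theorem: T(n) = a*T(n/b) + O(n^c)
  a = 4, b = 2, c = 6
log_b(a) = log_2(4) = 2
Compare b^c with a: 2^6 = 64 > 4, so c > log_b(a).
Since c > log_b(a), Case 3 applies.
T(n) = O(n^6)
Master Theorem case = 3


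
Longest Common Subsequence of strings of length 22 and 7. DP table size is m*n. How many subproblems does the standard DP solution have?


DP table indexed by positions in both strings.
First string: 22 positions
Second string: 7 positions
Total = 22 * 7 = 154


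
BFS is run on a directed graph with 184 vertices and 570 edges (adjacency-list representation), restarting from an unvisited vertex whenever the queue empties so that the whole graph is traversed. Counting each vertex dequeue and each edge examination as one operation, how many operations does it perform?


A full BFS traversal dequeues each vertex exactly once and examines each directed edge exactly once.
V = 184 (vertex processing cost)
E = 570 (edge examination cost)
Total operations proportional to V + E = 184 + 570 = 754


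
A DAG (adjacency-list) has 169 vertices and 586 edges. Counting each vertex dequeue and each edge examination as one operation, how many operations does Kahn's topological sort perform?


V = 169 (vertex processing)
E = 586 (edge processing)
V + E = 169 + 586 = 755


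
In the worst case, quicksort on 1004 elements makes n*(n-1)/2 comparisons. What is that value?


Sum of comparisons per partition:
1003 + 1002 + ... + 1 + 0
= 1004 * (1004 - 1) / 2
= 1004 * 1003 / 2
= 503506


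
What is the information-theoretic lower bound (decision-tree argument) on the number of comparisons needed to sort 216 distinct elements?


A binary decision tree of height h has at most 2^h leaves and needs at least n! of them, so h >= ceil(log2(n!)).
216! is far too large to multiply out, so use Stirling's series:
  ln(n!) ~ n ln n - n + (1/2) ln(2 pi n) + 1/(12n)  (error below 1/(360 n^3), negligible here)
  ln(216) = 5.3752784
  n ln n = 216 * 5.3752784 = 1161.0601
  (1/2) ln(2 pi * 216) = (1/2) ln(1357.1680) = 3.6066
  1/(12*216) = 0.0004
  ln(216!) ~ 1161.0601 - 216 + 3.6066 + 0.0004 = 948.6671
Convert to base 2: log2(216!) = 948.6671 / ln 2 = 948.6671 / 0.69314718 = 1368.6373
ceil(1368.6373) = 1369


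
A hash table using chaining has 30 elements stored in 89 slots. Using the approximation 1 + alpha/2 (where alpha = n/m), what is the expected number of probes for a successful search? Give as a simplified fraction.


Load factor alpha = n/m = 30/89
Expected probes = 1 + alpha/2 = 1 + 30/(2*89)
= 1 + 30/178
= 178/178 + 30/178
= 208/178
Simplify: 104/89


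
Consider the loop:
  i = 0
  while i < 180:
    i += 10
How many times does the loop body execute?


Starting at i = 0, each iteration adds 10.
Iterations until i >= 180:
  Iteration 1: i = 0 -> i = 10
  Iteration 2: i = 10 -> i = 20
  Iteration 3: i = 20 -> i = 30
  Iteration 4: i = 30 -> i = 40
  Iteration 5: i = 40 -> i = 50
  Iteration 6: i = 50 -> i = 60
  Iteration 7: i = 60 -> i = 70
  Iteration 8: i = 70 -> i = 80
  ... continuing ...
Total iterations = ceil(180/10) = 18


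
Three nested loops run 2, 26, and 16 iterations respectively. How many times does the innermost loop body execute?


Loop 1 (outermost): 2 iterations
Loop 2 (middle): 26 iterations per outer
Loop 3 (innermost): 16 iterations per middle
Total = 2 * 26 * 16 = 832


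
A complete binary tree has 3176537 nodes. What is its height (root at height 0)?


In a complete binary tree, level k holds nodes 2^k .. 2^(k+1)-1 (1-indexed).
Height = floor(log2(n)) = floor(log2(3176537)) = 21
Check: 2^21 = 2097152 <= 3176537 < 4194304 = 2^22


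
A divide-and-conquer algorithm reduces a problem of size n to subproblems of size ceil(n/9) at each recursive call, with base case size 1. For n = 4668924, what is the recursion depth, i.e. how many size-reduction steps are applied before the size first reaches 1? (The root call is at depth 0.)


Each step divides the size by 9 (rounding up); after k steps the size is ceil(n/9^k), which equals 1 exactly when 9^k >= n.
So the depth is the smallest k with 9^k >= 4668924, i.e. ceil(log_9(4668924)).
9^6 = 531441 < 4668924 <= 4782969 = 9^7
Recursion depth = 7


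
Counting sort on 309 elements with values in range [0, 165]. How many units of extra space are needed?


Output array size: 309 (to store sorted result)
Count array size: 166 (one slot per possible value, range 0 to 165)
Total extra space = 309 + 166 = 475


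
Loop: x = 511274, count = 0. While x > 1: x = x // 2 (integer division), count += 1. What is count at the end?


The variable x halves each step:
x = 511274 -> 255637 -> 127818 -> 63909 -> 31954 -> 15977 -> 7988 -> 3994 -> 1997 -> 998 -> 499 -> 249 -> 124 -> 62 -> 31 -> 15 -> 7 -> 3 -> 1
Number of halvings = floor(log2(511274)) = 18


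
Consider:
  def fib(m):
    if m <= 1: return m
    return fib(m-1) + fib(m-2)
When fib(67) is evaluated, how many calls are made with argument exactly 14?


Let N(m) = number of times fib(m) is called while evaluating fib(67).
N(67) = 1 (the initial call).
N(66) = 1 (only fib(67) calls it).
For 1 <= m <= 65: fib(m) is called by fib(m+1) and fib(m+2), so
  N(m) = N(m+1) + N(m+2).
fib(0) is called only by fib(2), so N(0) = N(2).
Walk down from m=67:
  N(67)=1, N(66)=1, N(65)=2, N(64)=3, N(63)=5, N(62)=8, N(61)=13, N(60)=21, N(59)=34, N(58)=55, N(57)=89, N(56)=144, N(55)=233, N(54)=377, N(53)=610, N(52)=987, N(51)=1597, N(50)=2584, N(49)=4181, N(48)=6765, N(47)=10946, N(46)=17711, N(45)=28657, N(44)=46368, N(43)=75025, N(42)=121393, N(41)=196418, N(40)=317811, N(39)=514229, N(38)=832040, N(37)=1346269, N(36)=2178309, N(35)=3524578, N(34)=5702887, N(33)=9227465, N(32)=14930352, N(31)=24157817, N(30)=39088169, N(29)=63245986, N(28)=102334155, N(27)=165580141, N(26)=267914296, N(25)=433494437, N(24)=701408733, N(23)=1134903170, N(22)=1836311903, N(21)=2971215073, N(20)=4807526976, N(19)=7778742049, N(18)=12586269025, N(17)=20365011074, N(16)=32951280099, N(15)=53316291173, N(14)=86267571272
N(14) = 86267571272


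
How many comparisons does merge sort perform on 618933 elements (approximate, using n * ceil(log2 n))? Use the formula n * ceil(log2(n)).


Recursion depth: ceil(log2(618933)) = 20
Each recursion level merges n = 618933 elements
Total = 618933 * 20 = 12378660


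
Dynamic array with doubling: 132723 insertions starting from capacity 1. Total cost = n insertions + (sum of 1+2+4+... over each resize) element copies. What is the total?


n = 132723
Insertion costs: 132723
Resizes copy 1, 2, 4, ... up to the largest power of 2 that is <= n-1 = 132722, i.e. 131072.
Copy costs = 1 + 2 + 4 + 8 + 16 + 32 + 64 + 128 + 256 + 512 + 1024 + 2048 + 4096 + 8192 + 16384 + 32768 + 65536 + 131072 = 262143
Total = 132723 + 262143 = 394866


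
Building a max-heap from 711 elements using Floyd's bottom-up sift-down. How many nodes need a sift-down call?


In a heap of 711 elements (0-indexed array):
  Last element index: 710
  Parent of last element: floor((710 - 1) / 2) = 354
  Internal nodes: indices 0 to 354
  Count = floor(711/2) = 355


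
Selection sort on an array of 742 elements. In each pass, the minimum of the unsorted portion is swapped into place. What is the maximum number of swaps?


Selection sort performs one swap per pass:
  Pass 1: find min in positions 0 to 741, swap with position 0
  Pass 2: find min in positions 1 to 741, swap with position 1
  Pass 3: find min in positions 2 to 741, swap with position 2
  Pass 4: find min in positions 3 to 741, swap with position 3
  Pass 5: find min in positions 4 to 741, swap with position 4
  ... (736 more passes)
Total passes (and swaps) = n - 1 = 742 - 1 = 741


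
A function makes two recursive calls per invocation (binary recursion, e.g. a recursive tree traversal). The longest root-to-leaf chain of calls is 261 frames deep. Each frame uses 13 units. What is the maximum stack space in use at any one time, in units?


Binary recursion: the two calls run one after the other, so only one root-to-leaf chain of frames is on the stack at a time.
Maximum depth (longest chain) = 261 frames
Each frame = 13 units
Max stack space = 261 * 13 = 3393


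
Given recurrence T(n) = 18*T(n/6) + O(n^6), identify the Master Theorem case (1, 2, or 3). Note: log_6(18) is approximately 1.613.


Master Theorem parameters: a=18, b=6, c=6
log_b(a) = 1.613
Compare b^c with a: 6^6 = 46656 > 18, so c > log_b(a).
Comparing c=6 vs log_b(a)=1.613:
6 > 1.613 => Case 3
Result: T(n) = O(n^6)
Master Theorem case = 3


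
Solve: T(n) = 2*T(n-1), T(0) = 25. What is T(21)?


Unrolling:
T(21) = 2*T(20) = 2^2*T(19) = ... = 2^21*T(0)
= 2^21 * 25
= 2097152 * 25 = 52428800


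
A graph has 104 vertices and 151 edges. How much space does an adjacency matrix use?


Adjacency matrix: V x V grid of entries
Space = V^2 = 104^2 = 104 * 104 = 10816


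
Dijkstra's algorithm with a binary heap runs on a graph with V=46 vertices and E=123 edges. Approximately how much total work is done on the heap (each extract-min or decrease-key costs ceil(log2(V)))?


Dijkstra with a binary heap: each vertex is extracted once, each edge may relax once.
Each heap operation costs O(log V).
V + E = 46 + 123 = 169
ceil(log2(46)) = 6 (since 2^5 = 32 < 46 <= 64 = 2^6)
Total heap work = (V+E) * ceil(log2(V)) = 169 * 6 = 1014


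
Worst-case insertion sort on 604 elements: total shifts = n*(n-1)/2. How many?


Sum of shifts = 1 + 2 + 3 + ... + 603
= 604 * 603 / 2
= 364212 / 2
= 182106


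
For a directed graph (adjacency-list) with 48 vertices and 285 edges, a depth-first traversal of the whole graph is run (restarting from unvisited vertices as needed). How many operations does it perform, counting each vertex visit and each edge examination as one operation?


A full DFS traversal visits each vertex once and examines each edge once.
V = 48
E = 285
Sum = 48 + 285 = 333


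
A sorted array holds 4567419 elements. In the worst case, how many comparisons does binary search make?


Halving sequence: 4567419 -> 2283709 -> 1141854 -> 570927 -> 285463 -> 142731 -> 71365 -> 35682 -> 17841 -> 8920 -> 4460 -> 2230 -> 1115 -> 557 -> 278 -> 139 -> 69 -> 34 -> 17 -> 8 -> 4 -> 2 -> 1
Number of halvings = 22
Max comparisons = 22 + 1 = 23


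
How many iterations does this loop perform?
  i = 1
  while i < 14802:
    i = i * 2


The loop variable doubles each iteration:
i = 1 -> 2 -> 4 -> 8 -> 16 -> 32 -> 64 -> 128 -> 256 -> 512 -> 1024 -> 2048 -> 4096 -> 8192 -> 16384 (stop, 16384 >= 14802)
Number of doublings = ceil(log2(14802)) = 14


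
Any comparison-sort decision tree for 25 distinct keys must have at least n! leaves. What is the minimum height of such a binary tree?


A binary decision tree of height h has at most 2^h leaves and needs at least n! of them, so h >= ceil(log2(n!)).
Compute 25! as a running product:
  x2 = 2, x3 = 6, x4 = 24, x5 = 120
  x6 = 720, x7 = 5040, x8 = 40320, x9 = 362880
  x10 = 3628800, x11 = 39916800, x12 = 479001600, x13 = 6227020800
  x14 = 87178291200, x15 = 1307674368000, x16 = 20922789888000, x17 = 355687428096000
  x18 = 6402373705728000, x19 = 121645100408832000, x20 = 2432902008176640000, x21 = 51090942171709440000
  x22 = 1124000727777607680000, x23 = 25852016738884976640000, x24 = 620448401733239439360000, x25 = 15511210043330985984000000
25! = 15511210043330985984000000
Bracket between powers of 2:
  2^83 = 9671406556917033397649408 < 15511210043330985984000000 <= 19342813113834066795298816 = 2^84
So ceil(log2(25!)) = 84


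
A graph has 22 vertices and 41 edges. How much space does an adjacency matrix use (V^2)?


Adjacency matrix: V x V grid of entries
Space = V^2 = 22^2 = 22 * 22 = 484


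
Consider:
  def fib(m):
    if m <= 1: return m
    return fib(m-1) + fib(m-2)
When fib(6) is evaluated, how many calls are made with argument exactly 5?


Let N(m) = number of times fib(m) is called while evaluating fib(6).
N(6) = 1 (the initial call).
N(5) = 1 (only fib(6) calls it).
For 1 <= m <= 4: fib(m) is called by fib(m+1) and fib(m+2), so
  N(m) = N(m+1) + N(m+2).
fib(0) is called only by fib(2), so N(0) = N(2).
Walk down from m=6:
  N(6)=1, N(5)=1
N(5) = 1


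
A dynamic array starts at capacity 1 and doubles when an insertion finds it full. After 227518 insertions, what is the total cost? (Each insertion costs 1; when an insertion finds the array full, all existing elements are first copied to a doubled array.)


Insertion cost: 227518 (one per element)
Resizes occur just before inserting elements 2, 3, 5, 9, ...
Elements copied at each resize: 1 + 2 + 4 + 8 + 16 + 32 + 64 + 128 + 256 + 512 + 1024 + 2048 + 4096 + 8192 + 16384 + 32768 + 65536 + 131072
Sum of copies = 262143 (geometric series: 2^k - 1)
Total = 227518 + 262143 = 489661


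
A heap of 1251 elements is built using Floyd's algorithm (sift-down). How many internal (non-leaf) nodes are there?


Leaf nodes occupy roughly half the array.
Sift-down is called for each internal node, starting from the last one.
Internal nodes = floor(n/2) = floor(1251/2) = 625


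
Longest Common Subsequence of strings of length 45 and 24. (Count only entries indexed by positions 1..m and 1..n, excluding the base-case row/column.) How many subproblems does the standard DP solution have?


DP table indexed by positions in both strings.
First string: 45 positions
Second string: 24 positions
Total = 45 * 24 = 1080


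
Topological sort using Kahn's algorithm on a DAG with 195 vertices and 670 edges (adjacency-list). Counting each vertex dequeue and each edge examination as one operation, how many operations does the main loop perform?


Kahn's algorithm:
  1. Compute in-degrees: O(V + E)
  2. Process queue: each vertex dequeued once (O(V))
     each edge examined once (O(E))
Total = V + E = 195 + 670 = 865


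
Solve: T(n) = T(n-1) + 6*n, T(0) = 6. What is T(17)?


Expanding the recurrence:
T(17) = T(16) + 6*17
       = T(15) + 6*16 + 6*17
       ...
       = T(0) + 6*(1 + 2 + ... + 17)
       = 6 + 6 * 17*18/2
       = 6 + 6 * 153
       = 6 + 918 = 924


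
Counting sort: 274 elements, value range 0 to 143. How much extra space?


n = 274 (output array)
k = 144 (count array for 144 distinct values)
Extra space = 274 + 144 = 418


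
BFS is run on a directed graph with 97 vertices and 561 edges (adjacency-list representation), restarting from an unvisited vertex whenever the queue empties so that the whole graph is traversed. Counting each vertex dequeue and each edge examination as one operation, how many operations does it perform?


A full BFS traversal dequeues each vertex exactly once and examines each directed edge exactly once.
V = 97 (vertex processing cost)
E = 561 (edge examination cost)
Total operations proportional to V + E = 97 + 561 = 658


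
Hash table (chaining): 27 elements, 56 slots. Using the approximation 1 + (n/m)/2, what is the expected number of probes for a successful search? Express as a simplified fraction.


Computing expected probes:
alpha = 27/56
= 1 + alpha/2
= 1 + 27/(2*56)
= (2*56 + 27) / (2*56)
= 139/112


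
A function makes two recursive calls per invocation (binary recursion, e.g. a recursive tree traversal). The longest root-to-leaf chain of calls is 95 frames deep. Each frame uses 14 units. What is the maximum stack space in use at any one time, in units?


Binary recursion: the two calls run one after the other, so only one root-to-leaf chain of frames is on the stack at a time.
Maximum depth (longest chain) = 95 frames
Each frame = 14 units
Max stack space = 95 * 14 = 1330


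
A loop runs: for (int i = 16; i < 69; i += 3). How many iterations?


Loop starts at i = 16, increments by 3, stops when i >= 69.
Number of iterations = ceil((69 - 16) / 3)
= ceil(53 / 3)
= 18


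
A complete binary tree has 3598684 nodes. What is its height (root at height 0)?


In a complete binary tree, level k holds nodes 2^k .. 2^(k+1)-1 (1-indexed).
Height = floor(log2(n)) = floor(log2(3598684)) = 21
Check: 2^21 = 2097152 <= 3598684 < 4194304 = 2^22


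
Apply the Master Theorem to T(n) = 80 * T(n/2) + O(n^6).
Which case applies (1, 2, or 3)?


The Master Theorem: T(n) = a*T(n/b) + O(n^c)
  a = 80, b = 2, c = 6
log_b(a) = log_2(80) ~ 6.322
Compare b^c with a: 2^6 = 64 < 80, so c < log_b(a).
Since c < log_b(a), Case 1 applies.
T(n) = O(n^(log_2 80)) ~ O(n^6.322)
Master Theorem case = 1


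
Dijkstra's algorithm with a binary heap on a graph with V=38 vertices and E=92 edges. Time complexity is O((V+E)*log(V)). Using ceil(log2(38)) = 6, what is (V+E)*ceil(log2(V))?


Dijkstra with a binary heap: each vertex is extracted once, each edge may relax once.
Each heap operation costs O(log V).
V + E = 38 + 92 = 130
ceil(log2(38)) = 6 (since 2^5 = 32 < 38 <= 64 = 2^6)
Total heap work = (V+E) * ceil(log2(V)) = 130 * 6 = 780


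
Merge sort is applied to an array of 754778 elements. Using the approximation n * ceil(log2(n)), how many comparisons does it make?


Merge sort divides the array into halves recursively.
Number of levels = ceil(log2(754778)) = 20
At each level, approximately n = 754778 comparisons are needed for merging.
Total comparisons ~ n * ceil(log2(n)) = 754778 * 20 = 15095560


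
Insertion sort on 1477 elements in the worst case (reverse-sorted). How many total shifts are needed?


In the worst case (reverse-sorted), each element shifts past all previous:
  Element 1: 1 shifts
  Element 2: 2 shifts
  Element 3: 3 shifts
  Element 4: 4 shifts
  Element 5: 5 shifts
  ...
  Element 1476: 1476 shifts
Total = 1 + 2 + ... + 1476
= 1477*(1477-1)/2 = 1090026


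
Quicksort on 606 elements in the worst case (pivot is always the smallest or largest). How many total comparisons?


In the worst case, each partition step picks the worst pivot:
  Partition 1: 605 comparisons (n-1 elements to compare)
  Partition 2: 604 comparisons
  Partition 3: 603 comparisons
  Partition 4: 602 comparisons
  Partition 5: 601 comparisons
  ...
  Last partition: 0 comparisons
Total = (n-1) + (n-2) + ... + 1 + 0 = n*(n-1)/2
= 606*605/2 = 183315


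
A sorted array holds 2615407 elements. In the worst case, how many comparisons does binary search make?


Halving sequence: 2615407 -> 1307703 -> 653851 -> 326925 -> 163462 -> 81731 -> 40865 -> 20432 -> 10216 -> 5108 -> 2554 -> 1277 -> 638 -> 319 -> 159 -> 79 -> 39 -> 19 -> 9 -> 4 -> 2 -> 1
Number of halvings = 21
Max comparisons = 21 + 1 = 22


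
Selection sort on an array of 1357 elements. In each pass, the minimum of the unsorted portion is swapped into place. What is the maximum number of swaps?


Selection sort performs one swap per pass:
  Pass 1: find min in positions 0 to 1356, swap with position 0
  Pass 2: find min in positions 1 to 1356, swap with position 1
  Pass 3: find min in positions 2 to 1356, swap with position 2
  Pass 4: find min in positions 3 to 1356, swap with position 3
  Pass 5: find min in positions 4 to 1356, swap with position 4
  ... (1351 more passes)
Total passes (and swaps) = n - 1 = 1357 - 1 = 1356


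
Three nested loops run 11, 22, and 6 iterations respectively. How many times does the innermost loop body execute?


Loop 1 (outermost): 11 iterations
Loop 2 (middle): 22 iterations per outer
Loop 3 (innermost): 6 iterations per middle
Total = 11 * 22 * 6 = 1452


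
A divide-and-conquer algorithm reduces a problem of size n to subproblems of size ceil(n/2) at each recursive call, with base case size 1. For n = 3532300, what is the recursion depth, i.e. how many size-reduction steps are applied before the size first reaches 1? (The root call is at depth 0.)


Each step divides the size by 2 (rounding up); after k steps the size is ceil(n/2^k), which equals 1 exactly when 2^k >= n.
So the depth is the smallest k with 2^k >= 3532300, i.e. ceil(log_2(3532300)).
2^21 = 2097152 < 3532300 <= 4194304 = 2^22
Recursion depth = 22


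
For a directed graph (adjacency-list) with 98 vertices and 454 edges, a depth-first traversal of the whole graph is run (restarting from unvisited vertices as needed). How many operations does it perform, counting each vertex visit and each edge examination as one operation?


A full DFS traversal visits each vertex once and examines each edge once.
V = 98
E = 454
Sum = 98 + 454 = 552


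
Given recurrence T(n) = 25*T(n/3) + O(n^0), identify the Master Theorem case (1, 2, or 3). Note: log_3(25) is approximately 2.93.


Master Theorem parameters: a=25, b=3, c=0
log_b(a) = 2.93
Compare b^c with a: 3^0 = 1 < 25, so c < log_b(a).
Comparing c=0 vs log_b(a)=2.93:
0 < 2.93 => Case 1
Result: T(n) = O(n^(log_3 25)) ~ O(n^2.93)
Master Theorem case = 1


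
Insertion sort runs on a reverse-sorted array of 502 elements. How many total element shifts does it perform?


Sum of shifts = 1 + 2 + 3 + ... + 501
= 502 * 501 / 2
= 251502 / 2
= 125751


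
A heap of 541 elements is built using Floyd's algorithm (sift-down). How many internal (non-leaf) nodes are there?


Leaf nodes occupy roughly half the array.
Sift-down is called for each internal node, starting from the last one.
Internal nodes = floor(n/2) = floor(541/2) = 270


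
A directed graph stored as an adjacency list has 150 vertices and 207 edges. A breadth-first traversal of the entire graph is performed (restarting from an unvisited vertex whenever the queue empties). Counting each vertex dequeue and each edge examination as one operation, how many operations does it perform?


A full BFS traversal dequeues each vertex once and examines each edge once.
Vertex visits: 150
Edge visits: 207
V + E = 150 + 207 = 357


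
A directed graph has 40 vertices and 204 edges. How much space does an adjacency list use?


Adjacency list: one list head per vertex + one entry per edge
Vertex heads: 40
Edge entries: 204
Total = 40 + 204 = 244


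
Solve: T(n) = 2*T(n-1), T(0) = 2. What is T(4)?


Unrolling:
T(4) = 2*T(3) = 2^2*T(2) = ... = 2^4*T(0)
= 2^4 * 2
= 16 * 2 = 32


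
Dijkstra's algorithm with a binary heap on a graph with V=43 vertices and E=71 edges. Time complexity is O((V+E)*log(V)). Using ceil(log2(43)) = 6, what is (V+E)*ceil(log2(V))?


Dijkstra with a binary heap: each vertex is extracted once, each edge may relax once.
Each heap operation costs O(log V).
V + E = 43 + 71 = 114
ceil(log2(43)) = 6 (since 2^5 = 32 < 43 <= 64 = 2^6)
Total heap work = (V+E) * ceil(log2(V)) = 114 * 6 = 684


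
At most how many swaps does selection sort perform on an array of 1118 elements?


Each of the 1117 passes places one element in its final position.
Pass 1: swap minimum into position 0
Pass 2: swap minimum of remaining into position 1
...
Pass 1117: last two elements, one swap
Maximum swaps = 1118 - 1 = 1117
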